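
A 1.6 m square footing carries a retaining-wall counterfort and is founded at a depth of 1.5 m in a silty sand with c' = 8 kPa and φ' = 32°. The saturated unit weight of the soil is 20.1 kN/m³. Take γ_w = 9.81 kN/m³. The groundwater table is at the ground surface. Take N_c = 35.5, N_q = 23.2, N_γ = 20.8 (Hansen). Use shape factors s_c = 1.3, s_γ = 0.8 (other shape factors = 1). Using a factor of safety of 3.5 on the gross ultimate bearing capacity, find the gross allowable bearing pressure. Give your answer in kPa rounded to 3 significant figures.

Water table at ground surface, so effective unit weight γ' = 20.1 − 9.81 = 10.29 kN/m³ is used throughout; overburden q = 10.29 × 1.5 = 15.435 kPa; the same γ' applies in the ½γBN_γ term.
Cohesion term c·N_c·s_c = 8 × 35.5 × 1.3 = 369.2 kPa; surcharge term q·N_q = 15.435 × 23.2 = 358.09 kPa; self-weight term 0.5·γ·B·N_γ·s_γ = 0.5 × 10.29 × 1.6 × 20.8 × 0.8 = 136.98 kPa.
q_ult = 369.2 + 358.09 + 136.98 = 864.27 kPa.
q_all = 864.27 / 3.5 = 246.93 kPa.

q_all ≈ 247 kPa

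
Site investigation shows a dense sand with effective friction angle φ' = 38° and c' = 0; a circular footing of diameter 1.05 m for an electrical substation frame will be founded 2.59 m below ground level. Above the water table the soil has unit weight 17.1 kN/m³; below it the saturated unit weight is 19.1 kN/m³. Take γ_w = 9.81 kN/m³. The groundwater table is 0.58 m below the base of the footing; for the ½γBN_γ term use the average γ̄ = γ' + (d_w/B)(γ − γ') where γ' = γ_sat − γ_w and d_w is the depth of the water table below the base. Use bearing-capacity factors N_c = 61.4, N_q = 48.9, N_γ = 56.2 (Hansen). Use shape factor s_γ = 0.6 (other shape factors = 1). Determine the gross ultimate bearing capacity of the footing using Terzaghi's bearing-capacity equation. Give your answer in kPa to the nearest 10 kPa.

q_ult ≈ 2410 kPa

Effective surcharge at the founding depth q = γ·D_f = 17.1 × 2.59 = 44.289 kPa.
With d_w = 0.58 m < B, γ̄ = 9.29 + (0.58/1.05) × (17.1 − 9.29) = 13.604 kN/m³.
q_ult = q·N_q + 0.5·γ·B·N_γ·s_γ
     = 44.289 × 48.9 + 0.5 × 13.604 × 1.05 × 56.2 × 0.6
     = 2165.7 + 240.83 = 2406.6 kPa.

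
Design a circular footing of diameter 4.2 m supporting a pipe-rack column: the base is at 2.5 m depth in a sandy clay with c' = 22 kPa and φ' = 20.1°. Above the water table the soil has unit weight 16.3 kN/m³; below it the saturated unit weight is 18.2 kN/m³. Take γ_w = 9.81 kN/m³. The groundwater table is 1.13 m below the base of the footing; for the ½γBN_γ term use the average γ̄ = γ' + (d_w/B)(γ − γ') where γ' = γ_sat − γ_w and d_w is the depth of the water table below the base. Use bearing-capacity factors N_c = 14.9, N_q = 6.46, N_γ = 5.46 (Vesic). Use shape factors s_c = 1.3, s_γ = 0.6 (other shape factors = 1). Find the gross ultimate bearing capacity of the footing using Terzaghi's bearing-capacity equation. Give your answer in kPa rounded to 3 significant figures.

q_ult ≈ 762 kPa

Effective surcharge at the founding depth q = γ·D_f = 16.3 × 2.5 = 40.75 kPa.
With d_w = 1.13 m < B, γ̄ = 8.39 + (1.13/4.2) × (16.3 − 8.39) = 10.518 kN/m³.
q_ult = c·N_c·s_c + q·N_q + 0.5·γ·B·N_γ·s_γ
     = 22 × 14.9 × 1.3 + 40.75 × 6.46 + 0.5 × 10.518 × 4.2 × 5.46 × 0.6
     = 426.14 + 263.25 + 72.361 = 761.75 kPa.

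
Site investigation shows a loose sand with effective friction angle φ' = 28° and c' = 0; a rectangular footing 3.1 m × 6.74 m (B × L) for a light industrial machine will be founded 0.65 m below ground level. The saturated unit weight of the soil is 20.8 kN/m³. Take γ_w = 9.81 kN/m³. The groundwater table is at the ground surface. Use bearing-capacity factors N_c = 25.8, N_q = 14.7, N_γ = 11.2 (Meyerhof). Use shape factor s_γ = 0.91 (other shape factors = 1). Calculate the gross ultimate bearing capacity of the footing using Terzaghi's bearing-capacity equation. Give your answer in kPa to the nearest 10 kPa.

q_ult ≈ 280 kPa

Water table at ground surface, so effective unit weight γ' = 20.8 − 9.81 = 10.99 kN/m³ is used throughout; overburden q = 10.99 × 0.65 = 7.1435 kPa; the same γ' applies in the ½γBN_γ term.
Surcharge term q·N_q = 7.1435 × 14.7 = 105.01 kPa; self-weight term 0.5·γ·B·N_γ·s_γ = 0.5 × 10.99 × 3.1 × 11.2 × 0.91 = 173.62 kPa.
q_ult = 105.01 + 173.62 = 278.63 kPa.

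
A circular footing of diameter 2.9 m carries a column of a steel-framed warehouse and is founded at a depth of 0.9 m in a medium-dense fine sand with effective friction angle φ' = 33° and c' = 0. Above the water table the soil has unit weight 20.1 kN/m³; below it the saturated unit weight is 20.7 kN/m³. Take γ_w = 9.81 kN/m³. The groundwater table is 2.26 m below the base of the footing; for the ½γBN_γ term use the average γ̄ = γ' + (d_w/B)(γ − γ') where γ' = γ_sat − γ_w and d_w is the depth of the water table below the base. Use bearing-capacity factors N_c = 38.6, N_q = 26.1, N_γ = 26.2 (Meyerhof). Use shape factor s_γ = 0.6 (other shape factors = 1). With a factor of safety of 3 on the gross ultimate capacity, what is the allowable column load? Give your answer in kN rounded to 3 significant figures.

P_all ≈ 1950 kN

Overburden at base level: q = 20.1 × 0.9 = 18.09 kPa.
The water table is 2.26 m below the base (< B = 2.9 m), so the ½γBN_γ term uses γ̄ = γ' + (d_w/B)(γ − γ') = 10.89 + (2.26/2.9)(20.1 − 10.89) = 18.067 kN/m³.
Surcharge term q·N_q = 18.09 × 26.1 = 472.15 kPa; self-weight term 0.5·γ·B·N_γ·s_γ = 0.5 × 18.067 × 2.9 × 26.2 × 0.6 = 411.83 kPa.
q_ult = 472.15 + 411.83 = 883.98 kPa.
Gross allowable pressure q_all = 883.98 / 3 = 294.66 kPa.
Footing area = 6.6052 m², so allowable column load = 294.66 × 6.6052 = 1946.3 kN.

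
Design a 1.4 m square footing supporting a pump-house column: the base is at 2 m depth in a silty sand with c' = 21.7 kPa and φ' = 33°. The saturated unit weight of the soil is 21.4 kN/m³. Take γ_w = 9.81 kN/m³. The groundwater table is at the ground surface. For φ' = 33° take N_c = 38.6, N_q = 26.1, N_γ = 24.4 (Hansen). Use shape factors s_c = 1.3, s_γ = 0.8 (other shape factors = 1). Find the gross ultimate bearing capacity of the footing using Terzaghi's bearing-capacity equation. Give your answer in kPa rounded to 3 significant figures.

Water table at ground surface, so effective unit weight γ' = 21.4 − 9.81 = 11.59 kN/m³ is used throughout; overburden q = 11.59 × 2 = 23.18 kPa; the same γ' applies in the ½γBN_γ term.
Cohesion term c·N_c·s_c = 21.7 × 38.6 × 1.3 = 1088.9 kPa; surcharge term q·N_q = 23.18 × 26.1 = 605 kPa; self-weight term 0.5·γ·B·N_γ·s_γ = 0.5 × 11.59 × 1.4 × 24.4 × 0.8 = 158.37 kPa.
q_ult = 1088.9 + 605 + 158.37 = 1852.3 kPa.

q_ult ≈ 1850 kPa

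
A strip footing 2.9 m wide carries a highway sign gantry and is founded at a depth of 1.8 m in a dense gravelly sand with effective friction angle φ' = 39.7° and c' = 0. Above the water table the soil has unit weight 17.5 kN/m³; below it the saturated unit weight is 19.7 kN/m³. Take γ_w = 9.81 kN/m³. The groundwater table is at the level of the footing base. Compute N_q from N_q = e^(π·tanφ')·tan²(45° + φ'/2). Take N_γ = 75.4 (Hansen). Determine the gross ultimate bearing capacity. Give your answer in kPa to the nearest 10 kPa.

tan39.7° = 0.8302, so N_q = e^(π×0.8302)·tan²(64.85°) = 13.575 × 4.537 = 61.58.
Effective surcharge at the founding depth q = γ·D_f = 17.5 × 1.8 = 31.5 kPa.
The water table coincides with the base, so in the self-weight term γ → γ' = 9.89 kN/m³.
q_ult = q·N_q + 0.5·γ·B·N_γ
     = 31.5 × 61.583 + 0.5 × 9.89 × 2.9 × 75.4
     = 1939.9 + 1081.3 = 3021.1 kPa.

q_ult ≈ 3020 kPa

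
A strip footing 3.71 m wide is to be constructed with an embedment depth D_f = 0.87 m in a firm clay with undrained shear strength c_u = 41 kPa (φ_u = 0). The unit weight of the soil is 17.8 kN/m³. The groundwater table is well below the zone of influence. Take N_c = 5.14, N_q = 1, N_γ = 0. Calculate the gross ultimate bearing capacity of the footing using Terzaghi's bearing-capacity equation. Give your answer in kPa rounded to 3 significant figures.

q_ult ≈ 226 kPa

q = γ·D_f = 17.8 × 0.87 = 15.486 kPa.
c·N_c = 41 × 5.14 = 210.74 kPa
q·N_q = 15.486 × 1 = 15.486 kPa
q_ult = 210.74 + 15.486 = 226.23 kPa.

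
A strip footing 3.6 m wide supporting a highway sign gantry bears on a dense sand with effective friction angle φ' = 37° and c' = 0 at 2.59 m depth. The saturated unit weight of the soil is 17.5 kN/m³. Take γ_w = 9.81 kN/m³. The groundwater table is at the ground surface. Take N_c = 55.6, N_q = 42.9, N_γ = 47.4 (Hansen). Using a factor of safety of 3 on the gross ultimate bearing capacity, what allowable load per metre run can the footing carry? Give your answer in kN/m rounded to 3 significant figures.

Water table at ground surface, so effective unit weight γ' = 17.5 − 9.81 = 7.69 kN/m³ is used throughout; overburden q = 7.69 × 2.59 = 19.917 kPa; the same γ' applies in the ½γBN_γ term.
Surcharge term q·N_q = 19.917 × 42.9 = 854.44 kPa; self-weight term 0.5·γ·B·N_γ = 0.5 × 7.69 × 3.6 × 47.4 = 656.11 kPa.
q_ult = 854.44 + 656.11 = 1510.6 kPa.
Gross allowable pressure q_all = 1510.6 / 3 = 503.52 kPa.
Allowable wall load = q_all × B = 503.52 × 3.6 = 1812.7 kN per metre run.

≈ 1810 kN/m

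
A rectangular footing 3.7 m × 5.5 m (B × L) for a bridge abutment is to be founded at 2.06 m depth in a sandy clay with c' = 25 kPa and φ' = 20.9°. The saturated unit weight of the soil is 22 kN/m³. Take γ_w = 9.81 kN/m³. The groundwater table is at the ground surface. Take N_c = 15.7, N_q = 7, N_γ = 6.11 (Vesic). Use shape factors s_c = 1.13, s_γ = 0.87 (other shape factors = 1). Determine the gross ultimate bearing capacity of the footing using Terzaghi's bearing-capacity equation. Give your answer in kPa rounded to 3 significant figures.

q_ult ≈ 739 kPa

Water table at ground surface, so effective unit weight γ' = 22 − 9.81 = 12.19 kN/m³ is used throughout; overburden q = 12.19 × 2.06 = 25.111 kPa; the same γ' applies in the ½γBN_γ term.
Cohesion term c·N_c·s_c = 25 × 15.7 × 1.13 = 443.52 kPa; surcharge term q·N_q = 25.111 × 7 = 175.78 kPa; self-weight term 0.5·γ·B·N_γ·s_γ = 0.5 × 12.19 × 3.7 × 6.11 × 0.87 = 119.88 kPa.
q_ult = 443.52 + 175.78 + 119.88 = 739.18 kPa.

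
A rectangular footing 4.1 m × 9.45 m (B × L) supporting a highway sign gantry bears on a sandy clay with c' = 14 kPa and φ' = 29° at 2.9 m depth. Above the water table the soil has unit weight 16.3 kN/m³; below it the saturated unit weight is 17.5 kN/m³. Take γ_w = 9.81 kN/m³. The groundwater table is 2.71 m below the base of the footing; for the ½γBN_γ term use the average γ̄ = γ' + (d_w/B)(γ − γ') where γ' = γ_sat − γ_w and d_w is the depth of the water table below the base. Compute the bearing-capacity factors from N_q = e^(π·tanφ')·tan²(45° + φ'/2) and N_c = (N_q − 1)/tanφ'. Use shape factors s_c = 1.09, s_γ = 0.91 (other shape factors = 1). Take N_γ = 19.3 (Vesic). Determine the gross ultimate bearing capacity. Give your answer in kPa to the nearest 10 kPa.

tan29° = 0.5543, so N_q = e^(π×0.5543)·tan²(59.5°) = 5.705 × 2.882 = 16.44.
N_c = (16.44 − 1)/tan29° = 27.86.
Effective surcharge at the founding depth q = γ·D_f = 16.3 × 2.9 = 47.27 kPa.
With d_w = 2.71 m < B, γ̄ = 7.69 + (2.71/4.1) × (16.3 − 7.69) = 13.381 kN/m³.
q_ult = c·N_c·s_c + q·N_q + 0.5·γ·B·N_γ·s_γ
     = 14 × 27.86 × 1.09 + 47.27 × 16.443 + 0.5 × 13.381 × 4.1 × 19.3 × 0.91
     = 425.15 + 777.28 + 481.77 = 1684.2 kPa.

q_ult ≈ 1680 kPa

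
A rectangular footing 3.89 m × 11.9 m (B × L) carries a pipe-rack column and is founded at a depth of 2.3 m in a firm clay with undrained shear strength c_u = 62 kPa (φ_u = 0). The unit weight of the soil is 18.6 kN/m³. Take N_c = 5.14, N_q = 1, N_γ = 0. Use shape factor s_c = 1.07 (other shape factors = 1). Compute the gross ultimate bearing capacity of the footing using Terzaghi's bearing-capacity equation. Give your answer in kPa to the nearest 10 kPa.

q_ult ≈ 380 kPa

q = γ·D_f = 18.6 × 2.3 = 42.78 kPa.
c·N_c·s_c = 62 × 5.14 × 1.07 = 340.99 kPa
q·N_q = 42.78 × 1 = 42.78 kPa
q_ult = 340.99 + 42.78 = 383.77 kPa.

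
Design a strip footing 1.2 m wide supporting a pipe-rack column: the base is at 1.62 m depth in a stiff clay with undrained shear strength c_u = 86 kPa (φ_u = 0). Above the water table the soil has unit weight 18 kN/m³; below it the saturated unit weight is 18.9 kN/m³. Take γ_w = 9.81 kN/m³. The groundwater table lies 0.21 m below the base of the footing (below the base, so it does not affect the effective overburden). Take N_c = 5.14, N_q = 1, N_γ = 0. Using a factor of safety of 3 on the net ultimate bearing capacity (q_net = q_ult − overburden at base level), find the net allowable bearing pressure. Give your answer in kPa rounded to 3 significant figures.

Effective surcharge at the founding depth q = γ·D_f = 18 × 1.62 = 29.16 kPa.
q_ult = c·N_c + q·N_q
     = 86 × 5.14 + 29.16 × 1
     = 442.04 + 29.16 = 471.2 kPa.
q_net = 471.2 − 29.16 = 442.04 kPa.
q_all(net) = 442.04 / 3 = 147.35 kPa.

q_all(net) ≈ 147 kPa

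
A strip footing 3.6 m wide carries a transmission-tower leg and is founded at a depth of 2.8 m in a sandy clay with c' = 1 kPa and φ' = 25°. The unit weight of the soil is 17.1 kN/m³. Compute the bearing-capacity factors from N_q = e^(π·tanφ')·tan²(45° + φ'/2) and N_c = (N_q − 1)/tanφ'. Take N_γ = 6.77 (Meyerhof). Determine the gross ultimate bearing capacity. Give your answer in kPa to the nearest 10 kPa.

tan25° = 0.4663, so N_q = e^(π×0.4663)·tan²(57.5°) = 4.327 × 2.464 = 10.66.
N_c = (10.66 − 1)/tan25° = 20.72.
Effective surcharge at the founding depth q = γ·D_f = 17.1 × 2.8 = 47.88 kPa.
q_ult = c·N_c + q·N_q + 0.5·γ·B·N_γ
     = 1 × 20.721 + 47.88 × 10.662 + 0.5 × 17.1 × 3.6 × 6.77
     = 20.721 + 510.5 + 208.38 = 739.6 kPa.

q_ult ≈ 740 kPa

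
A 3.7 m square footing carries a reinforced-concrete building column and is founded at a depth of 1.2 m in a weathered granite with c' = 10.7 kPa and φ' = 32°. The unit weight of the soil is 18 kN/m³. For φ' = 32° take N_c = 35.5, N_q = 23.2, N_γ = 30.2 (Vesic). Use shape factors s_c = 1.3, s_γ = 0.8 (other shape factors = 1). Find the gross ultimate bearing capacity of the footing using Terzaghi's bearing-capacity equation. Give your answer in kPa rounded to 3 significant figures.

q_ult ≈ 1800 kPa

Overburden at base level: q = 18 × 1.2 = 21.6 kPa.
Cohesion term c·N_c·s_c = 10.7 × 35.5 × 1.3 = 493.8 kPa; surcharge term q·N_q = 21.6 × 23.2 = 501.12 kPa; self-weight term 0.5·γ·B·N_γ·s_γ = 0.5 × 18 × 3.7 × 30.2 × 0.8 = 804.53 kPa.
q_ult = 493.8 + 501.12 + 804.53 = 1799.5 kPa.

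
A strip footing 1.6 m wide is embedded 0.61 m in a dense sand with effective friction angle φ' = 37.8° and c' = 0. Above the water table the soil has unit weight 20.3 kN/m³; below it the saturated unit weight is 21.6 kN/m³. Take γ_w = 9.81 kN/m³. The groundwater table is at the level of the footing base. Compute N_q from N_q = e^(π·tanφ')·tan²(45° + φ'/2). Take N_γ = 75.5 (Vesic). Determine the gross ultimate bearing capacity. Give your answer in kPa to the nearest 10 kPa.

q_ult ≈ 1300 kPa

tan37.8° = 0.7757, so N_q = e^(π×0.7757)·tan²(63.9°) = 11.437 × 4.167 = 47.66.
Overburden at base level: q = 20.3 × 0.61 = 12.383 kPa.
Below the base the soil is submerged, so the ½γBN_γ term uses γ' = 21.6 − 9.81 = 11.79 kN/m³.
Surcharge term q·N_q = 12.383 × 47.655 = 590.12 kPa; self-weight term 0.5·γ·B·N_γ = 0.5 × 11.79 × 1.6 × 75.5 = 712.12 kPa.
q_ult = 590.12 + 712.12 = 1302.2 kPa.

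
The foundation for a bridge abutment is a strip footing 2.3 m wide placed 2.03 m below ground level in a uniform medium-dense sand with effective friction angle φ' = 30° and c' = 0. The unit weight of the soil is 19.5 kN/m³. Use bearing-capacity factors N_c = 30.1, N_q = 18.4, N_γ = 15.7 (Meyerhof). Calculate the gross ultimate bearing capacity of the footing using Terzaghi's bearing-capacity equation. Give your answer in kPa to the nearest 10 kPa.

q_ult ≈ 1080 kPa

Overburden at base level: q = 19.5 × 2.03 = 39.585 kPa.
Surcharge term q·N_q = 39.585 × 18.4 = 728.36 kPa; self-weight term 0.5·γ·B·N_γ = 0.5 × 19.5 × 2.3 × 15.7 = 352.07 kPa.
q_ult = 728.36 + 352.07 = 1080.4 kPa.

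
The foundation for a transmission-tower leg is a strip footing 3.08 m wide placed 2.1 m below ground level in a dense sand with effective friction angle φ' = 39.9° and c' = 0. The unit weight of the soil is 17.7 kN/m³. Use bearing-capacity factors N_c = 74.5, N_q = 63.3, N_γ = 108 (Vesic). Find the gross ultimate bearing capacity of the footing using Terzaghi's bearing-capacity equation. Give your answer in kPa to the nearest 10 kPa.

q_ult ≈ 5300 kPa

Effective surcharge at the founding depth q = γ·D_f = 17.7 × 2.1 = 37.17 kPa.
q_ult = q·N_q + 0.5·γ·B·N_γ
     = 37.17 × 63.3 + 0.5 × 17.7 × 3.08 × 108
     = 2352.9 + 2943.9 = 5296.7 kPa.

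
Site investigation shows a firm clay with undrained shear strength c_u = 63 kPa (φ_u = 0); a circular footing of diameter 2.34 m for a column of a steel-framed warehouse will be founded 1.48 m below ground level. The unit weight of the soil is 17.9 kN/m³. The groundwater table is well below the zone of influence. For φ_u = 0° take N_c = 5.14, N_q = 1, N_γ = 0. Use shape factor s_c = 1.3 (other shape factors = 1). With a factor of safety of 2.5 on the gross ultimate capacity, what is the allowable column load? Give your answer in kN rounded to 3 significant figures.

P_all ≈ 770 kN

Overburden at base level: q = 17.9 × 1.48 = 26.492 kPa.
Cohesion term c·N_c·s_c = 63 × 5.14 × 1.3 = 420.97 kPa; surcharge term q·N_q = 26.492 × 1 = 26.492 kPa.
q_ult = 420.97 + 26.492 = 447.46 kPa.
Gross allowable pressure q_all = 447.46 / 2.5 = 178.98 kPa.
Footing area = 4.3005 m², so allowable column load = 178.98 × 4.3005 = 769.72 kN.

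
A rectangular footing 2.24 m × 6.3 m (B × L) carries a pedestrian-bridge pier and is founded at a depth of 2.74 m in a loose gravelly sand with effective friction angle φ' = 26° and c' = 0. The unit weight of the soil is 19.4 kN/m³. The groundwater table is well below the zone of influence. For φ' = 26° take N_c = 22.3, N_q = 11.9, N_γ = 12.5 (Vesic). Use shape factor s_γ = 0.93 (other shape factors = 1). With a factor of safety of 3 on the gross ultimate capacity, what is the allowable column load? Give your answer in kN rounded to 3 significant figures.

Overburden at base level: q = 19.4 × 2.74 = 53.156 kPa.
Surcharge term q·N_q = 53.156 × 11.9 = 632.56 kPa; self-weight term 0.5·γ·B·N_γ·s_γ = 0.5 × 19.4 × 2.24 × 12.5 × 0.93 = 252.59 kPa.
q_ult = 632.56 + 252.59 = 885.14 kPa.
Gross allowable pressure q_all = 885.14 / 3 = 295.05 kPa.
Footing area = 14.112 m², so allowable column load = 295.05 × 14.112 = 4163.7 kN.

P_all ≈ 4160 kN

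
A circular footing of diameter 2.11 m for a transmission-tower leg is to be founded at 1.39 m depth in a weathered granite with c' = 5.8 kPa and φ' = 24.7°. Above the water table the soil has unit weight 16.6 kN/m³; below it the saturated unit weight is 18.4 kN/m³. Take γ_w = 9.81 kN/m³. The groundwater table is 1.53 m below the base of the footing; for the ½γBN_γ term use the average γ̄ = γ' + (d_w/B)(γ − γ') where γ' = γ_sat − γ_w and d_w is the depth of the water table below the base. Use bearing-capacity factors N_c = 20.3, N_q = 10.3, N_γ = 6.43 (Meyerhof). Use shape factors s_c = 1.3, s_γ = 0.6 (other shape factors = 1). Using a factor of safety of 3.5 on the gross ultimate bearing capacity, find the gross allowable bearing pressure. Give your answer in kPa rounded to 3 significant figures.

Overburden at base level: q = 16.6 × 1.39 = 23.074 kPa.
The water table is 1.53 m below the base (< B = 2.11 m), so the ½γBN_γ term uses γ̄ = γ' + (d_w/B)(γ − γ') = 8.59 + (1.53/2.11)(16.6 − 8.59) = 14.398 kN/m³.
Cohesion term c·N_c·s_c = 5.8 × 20.3 × 1.3 = 153.06 kPa; surcharge term q·N_q = 23.074 × 10.3 = 237.66 kPa; self-weight term 0.5·γ·B·N_γ·s_γ = 0.5 × 14.398 × 2.11 × 6.43 × 0.6 = 58.603 kPa.
q_ult = 153.06 + 237.66 + 58.603 = 449.33 kPa.
q_all = 449.33 / 3.5 = 128.38 kPa.

q_all ≈ 128 kPa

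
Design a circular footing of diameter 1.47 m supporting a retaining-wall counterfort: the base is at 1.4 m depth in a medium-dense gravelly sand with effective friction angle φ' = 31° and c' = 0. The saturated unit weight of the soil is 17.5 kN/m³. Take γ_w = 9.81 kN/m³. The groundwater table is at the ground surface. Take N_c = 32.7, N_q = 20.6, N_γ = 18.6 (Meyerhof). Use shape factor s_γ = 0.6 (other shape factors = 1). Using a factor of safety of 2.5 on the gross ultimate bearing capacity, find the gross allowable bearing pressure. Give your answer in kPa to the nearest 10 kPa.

q_all ≈ 110 kPa

Water table at ground surface, so effective unit weight γ' = 17.5 − 9.81 = 7.69 kN/m³ is used throughout; overburden q = 7.69 × 1.4 = 10.766 kPa; the same γ' applies in the ½γBN_γ term.
Surcharge term q·N_q = 10.766 × 20.6 = 221.78 kPa; self-weight term 0.5·γ·B·N_γ·s_γ = 0.5 × 7.69 × 1.47 × 18.6 × 0.6 = 63.078 kPa.
q_ult = 221.78 + 63.078 = 284.86 kPa.
q_all = 284.86 / 2.5 = 113.94 kPa.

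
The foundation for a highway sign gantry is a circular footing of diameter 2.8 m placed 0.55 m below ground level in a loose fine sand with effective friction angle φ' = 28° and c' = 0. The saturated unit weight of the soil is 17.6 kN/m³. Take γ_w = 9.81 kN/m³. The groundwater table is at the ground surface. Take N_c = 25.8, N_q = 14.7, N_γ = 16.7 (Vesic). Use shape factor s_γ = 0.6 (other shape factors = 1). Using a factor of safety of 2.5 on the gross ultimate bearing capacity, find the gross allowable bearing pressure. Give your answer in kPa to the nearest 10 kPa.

γ' = 17.6 − 9.81 = 7.79 kN/m³ (submerged throughout). q = 7.79 × 0.55 = 4.2845 kPa; the same γ' applies in the ½γBN_γ term.
q·N_q = 4.2845 × 14.7 = 62.982 kPa
0.5·γ·B·N_γ·s_γ = 0.5 × 7.79 × 2.8 × 16.7 × 0.6 = 109.28 kPa
q_ult = 62.982 + 109.28 = 172.26 kPa.
q_all = 172.26 / 2.5 = 68.904 kPa.

q_all ≈ 70 kPa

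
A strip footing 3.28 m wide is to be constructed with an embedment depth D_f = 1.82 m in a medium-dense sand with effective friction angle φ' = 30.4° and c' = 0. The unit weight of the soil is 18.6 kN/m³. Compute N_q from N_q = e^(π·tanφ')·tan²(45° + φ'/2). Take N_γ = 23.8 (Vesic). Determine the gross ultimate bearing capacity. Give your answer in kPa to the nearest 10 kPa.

q_ult ≈ 1380 kPa

tan30.4° = 0.5867, so N_q = e^(π×0.5867)·tan²(60.2°) = 6.316 × 3.049 = 19.26.
q = γ·D_f = 18.6 × 1.82 = 33.852 kPa.
q·N_q = 33.852 × 19.258 = 651.92 kPa
0.5·γ·B·N_γ = 0.5 × 18.6 × 3.28 × 23.8 = 726 kPa
q_ult = 651.92 + 726 = 1377.9 kPa.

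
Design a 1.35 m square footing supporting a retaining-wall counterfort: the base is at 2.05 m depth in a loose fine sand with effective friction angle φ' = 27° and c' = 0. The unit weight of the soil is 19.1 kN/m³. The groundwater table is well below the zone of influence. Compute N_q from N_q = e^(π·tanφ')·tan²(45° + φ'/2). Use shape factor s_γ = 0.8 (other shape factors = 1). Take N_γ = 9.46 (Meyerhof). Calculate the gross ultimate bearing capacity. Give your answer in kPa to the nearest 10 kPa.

tan27° = 0.5095, so N_q = e^(π×0.5095)·tan²(58.5°) = 4.957 × 2.663 = 13.2.
Effective surcharge at the founding depth q = γ·D_f = 19.1 × 2.05 = 39.155 kPa.
q_ult = q·N_q + 0.5·γ·B·N_γ·s_γ
     = 39.155 × 13.199 + 0.5 × 19.1 × 1.35 × 9.46 × 0.8
     = 516.81 + 97.57 = 614.38 kPa.

q_ult ≈ 610 kPa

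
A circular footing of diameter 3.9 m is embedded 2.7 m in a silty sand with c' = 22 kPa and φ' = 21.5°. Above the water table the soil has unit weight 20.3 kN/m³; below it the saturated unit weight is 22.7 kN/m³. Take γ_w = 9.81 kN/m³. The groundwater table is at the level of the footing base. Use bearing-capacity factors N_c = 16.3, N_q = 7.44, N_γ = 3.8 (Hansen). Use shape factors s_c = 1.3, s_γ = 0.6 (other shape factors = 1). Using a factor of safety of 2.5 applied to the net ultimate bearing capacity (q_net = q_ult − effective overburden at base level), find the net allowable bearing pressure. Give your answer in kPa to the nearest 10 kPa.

q = γ·D_f = 20.3 × 2.7 = 54.81 kPa.
For the ½γBN_γ term take γ' = 22.7 − 9.81 = 12.89 kN/m³ (soil below base is submerged).
c·N_c·s_c = 22 × 16.3 × 1.3 = 466.18 kPa
q·N_q = 54.81 × 7.44 = 407.79 kPa
0.5·γ·B·N_γ·s_γ = 0.5 × 12.89 × 3.9 × 3.8 × 0.6 = 57.309 kPa
q_ult = 466.18 + 407.79 + 57.309 = 931.28 kPa.
Net ultimate: q_net = 931.28 − 54.81 = 876.47 kPa.
q_all(net) = 876.47 / 2.5 = 350.59 kPa.

q_all(net) ≈ 350 kPa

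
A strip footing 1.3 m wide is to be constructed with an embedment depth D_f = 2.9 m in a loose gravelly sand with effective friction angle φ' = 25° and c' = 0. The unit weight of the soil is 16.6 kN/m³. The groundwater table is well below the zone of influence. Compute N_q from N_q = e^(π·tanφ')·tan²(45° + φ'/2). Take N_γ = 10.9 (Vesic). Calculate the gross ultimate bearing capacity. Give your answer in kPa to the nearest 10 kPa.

tan25° = 0.4663, so N_q = e^(π×0.4663)·tan²(57.5°) = 4.327 × 2.464 = 10.66.
Effective surcharge at the founding depth q = γ·D_f = 16.6 × 2.9 = 48.14 kPa.
q_ult = q·N_q + 0.5·γ·B·N_γ
     = 48.14 × 10.662 + 0.5 × 16.6 × 1.3 × 10.9
     = 513.28 + 117.61 = 630.89 kPa.

q_ult ≈ 630 kPa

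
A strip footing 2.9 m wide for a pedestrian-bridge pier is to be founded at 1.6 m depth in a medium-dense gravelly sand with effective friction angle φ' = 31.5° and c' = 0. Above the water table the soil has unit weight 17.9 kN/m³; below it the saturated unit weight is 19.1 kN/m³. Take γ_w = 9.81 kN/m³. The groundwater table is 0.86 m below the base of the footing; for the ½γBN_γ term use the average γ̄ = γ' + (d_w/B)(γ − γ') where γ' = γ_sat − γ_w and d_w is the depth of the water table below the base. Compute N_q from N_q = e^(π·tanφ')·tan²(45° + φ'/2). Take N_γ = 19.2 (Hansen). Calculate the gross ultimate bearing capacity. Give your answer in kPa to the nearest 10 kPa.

tan31.5° = 0.6128, so N_q = e^(π×0.6128)·tan²(60.75°) = 6.856 × 3.188 = 21.86.
Overburden at base level: q = 17.9 × 1.6 = 28.64 kPa.
The water table is 0.86 m below the base (< B = 2.9 m), so the ½γBN_γ term uses γ̄ = γ' + (d_w/B)(γ − γ') = 9.29 + (0.86/2.9)(17.9 − 9.29) = 11.843 kN/m³.
Surcharge term q·N_q = 28.64 × 21.861 = 626.1 kPa; self-weight term 0.5·γ·B·N_γ = 0.5 × 11.843 × 2.9 × 19.2 = 329.72 kPa.
q_ult = 626.1 + 329.72 = 955.82 kPa.

q_ult ≈ 960 kPa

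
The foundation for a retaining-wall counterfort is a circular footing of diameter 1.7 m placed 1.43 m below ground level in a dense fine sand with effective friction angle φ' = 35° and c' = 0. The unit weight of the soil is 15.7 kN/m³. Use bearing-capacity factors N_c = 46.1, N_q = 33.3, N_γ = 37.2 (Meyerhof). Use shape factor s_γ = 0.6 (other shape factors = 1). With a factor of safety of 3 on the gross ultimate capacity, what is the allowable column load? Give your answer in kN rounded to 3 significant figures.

Effective surcharge at the founding depth q = γ·D_f = 15.7 × 1.43 = 22.451 kPa.
q_ult = q·N_q + 0.5·γ·B·N_γ·s_γ
     = 22.451 × 33.3 + 0.5 × 15.7 × 1.7 × 37.2 × 0.6
     = 747.62 + 297.86 = 1045.5 kPa.
Gross allowable pressure q_all = 1045.5 / 3 = 348.49 kPa.
Footing area = 2.2698 m², so allowable column load = 348.49 × 2.2698 = 791.01 kN.

P_all ≈ 791 kN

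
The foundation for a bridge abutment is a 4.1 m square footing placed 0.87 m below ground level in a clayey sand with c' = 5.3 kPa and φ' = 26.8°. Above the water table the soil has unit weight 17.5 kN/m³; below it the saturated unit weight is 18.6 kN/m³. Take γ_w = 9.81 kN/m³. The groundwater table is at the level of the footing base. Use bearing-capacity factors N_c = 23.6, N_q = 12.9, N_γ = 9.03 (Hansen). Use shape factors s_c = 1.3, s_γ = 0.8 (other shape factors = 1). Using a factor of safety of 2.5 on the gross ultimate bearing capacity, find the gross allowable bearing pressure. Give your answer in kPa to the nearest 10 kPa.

q_all ≈ 200 kPa

Overburden at base level: q = 17.5 × 0.87 = 15.225 kPa.
Below the base the soil is submerged, so the ½γBN_γ term uses γ' = 18.6 − 9.81 = 8.79 kN/m³.
Cohesion term c·N_c·s_c = 5.3 × 23.6 × 1.3 = 162.6 kPa; surcharge term q·N_q = 15.225 × 12.9 = 196.4 kPa; self-weight term 0.5·γ·B·N_γ·s_γ = 0.5 × 8.79 × 4.1 × 9.03 × 0.8 = 130.17 kPa.
q_ult = 162.6 + 196.4 + 130.17 = 489.18 kPa.
q_all = 489.18 / 2.5 = 195.67 kPa.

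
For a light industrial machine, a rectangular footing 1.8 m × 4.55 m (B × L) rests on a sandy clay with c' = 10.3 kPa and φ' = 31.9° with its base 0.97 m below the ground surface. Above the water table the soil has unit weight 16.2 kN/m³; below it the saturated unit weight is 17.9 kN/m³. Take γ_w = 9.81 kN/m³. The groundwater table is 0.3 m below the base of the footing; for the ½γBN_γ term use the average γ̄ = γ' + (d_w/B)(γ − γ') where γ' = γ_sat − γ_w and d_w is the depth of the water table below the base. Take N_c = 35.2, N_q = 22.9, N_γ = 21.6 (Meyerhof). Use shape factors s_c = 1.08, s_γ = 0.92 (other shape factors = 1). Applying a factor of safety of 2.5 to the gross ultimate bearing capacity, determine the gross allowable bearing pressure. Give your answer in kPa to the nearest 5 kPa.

Effective surcharge at the founding depth q = γ·D_f = 16.2 × 0.97 = 15.714 kPa.
With d_w = 0.3 m < B, γ̄ = 8.09 + (0.3/1.8) × (16.2 − 8.09) = 9.4417 kN/m³.
q_ult = c·N_c·s_c + q·N_q + 0.5·γ·B·N_γ·s_γ
     = 10.3 × 35.2 × 1.08 + 15.714 × 22.9 + 0.5 × 9.4417 × 1.8 × 21.6 × 0.92
     = 391.56 + 359.85 + 168.86 = 920.28 kPa.
q_all = q_ult / FS = 920.28 / 2.5 = 368.11 kPa.

q_all ≈ 370 kPa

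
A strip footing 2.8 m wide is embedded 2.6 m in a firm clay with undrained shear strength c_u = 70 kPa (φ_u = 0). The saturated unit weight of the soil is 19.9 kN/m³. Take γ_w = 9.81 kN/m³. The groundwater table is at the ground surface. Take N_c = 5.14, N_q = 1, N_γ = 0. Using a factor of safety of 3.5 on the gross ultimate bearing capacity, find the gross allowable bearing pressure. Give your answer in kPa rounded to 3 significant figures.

With the water table at the surface the whole profile is submerged: γ' = 19.9 − 9.81 = 10.09 kN/m³, so q = γ'·D_f = 26.234 kPa.
q_ult = c·N_c + q·N_q
     = 70 × 5.14 + 26.234 × 1
     = 359.8 + 26.234 = 386.03 kPa.
q_all = 386.03 / 3.5 = 110.3 kPa.

q_all ≈ 110 kPa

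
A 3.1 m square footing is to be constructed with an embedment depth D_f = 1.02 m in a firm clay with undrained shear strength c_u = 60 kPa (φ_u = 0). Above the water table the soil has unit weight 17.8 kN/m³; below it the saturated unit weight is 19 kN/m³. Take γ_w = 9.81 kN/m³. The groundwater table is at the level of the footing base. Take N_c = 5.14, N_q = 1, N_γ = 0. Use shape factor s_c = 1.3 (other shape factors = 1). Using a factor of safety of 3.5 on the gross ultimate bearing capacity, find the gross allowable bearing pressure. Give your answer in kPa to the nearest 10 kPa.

Effective surcharge at the founding depth q = γ·D_f = 17.8 × 1.02 = 18.156 kPa.
q_ult = c·N_c·s_c + q·N_q
     = 60 × 5.14 × 1.3 + 18.156 × 1
     = 400.92 + 18.156 = 419.08 kPa.
q_all = 419.08 / 3.5 = 119.74 kPa.

q_all ≈ 120 kPa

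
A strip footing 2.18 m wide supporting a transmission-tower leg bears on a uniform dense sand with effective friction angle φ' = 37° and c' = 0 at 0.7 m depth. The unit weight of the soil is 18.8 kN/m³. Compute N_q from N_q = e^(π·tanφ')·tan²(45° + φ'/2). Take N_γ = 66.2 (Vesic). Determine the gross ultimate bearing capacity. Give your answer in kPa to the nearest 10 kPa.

tan37° = 0.7536, so N_q = e^(π×0.7536)·tan²(63.5°) = 10.669 × 4.023 = 42.92.
q = γ·D_f = 18.8 × 0.7 = 13.16 kPa.
q·N_q = 13.16 × 42.92 = 564.83 kPa
0.5·γ·B·N_γ = 0.5 × 18.8 × 2.18 × 66.2 = 1356.6 kPa
q_ult = 564.83 + 1356.6 = 1921.4 kPa.

q_ult ≈ 1920 kPa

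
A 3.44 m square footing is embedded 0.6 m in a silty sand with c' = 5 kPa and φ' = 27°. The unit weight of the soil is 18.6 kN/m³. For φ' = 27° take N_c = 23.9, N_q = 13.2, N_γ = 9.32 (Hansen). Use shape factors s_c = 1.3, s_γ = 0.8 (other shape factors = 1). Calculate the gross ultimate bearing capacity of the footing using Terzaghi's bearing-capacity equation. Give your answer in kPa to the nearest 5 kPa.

Overburden at base level: q = 18.6 × 0.6 = 11.16 kPa.
Cohesion term c·N_c·s_c = 5 × 23.9 × 1.3 = 155.35 kPa; surcharge term q·N_q = 11.16 × 13.2 = 147.31 kPa; self-weight term 0.5·γ·B·N_γ·s_γ = 0.5 × 18.6 × 3.44 × 9.32 × 0.8 = 238.53 kPa.
q_ult = 155.35 + 147.31 + 238.53 = 541.19 kPa.

q_ult ≈ 540 kPa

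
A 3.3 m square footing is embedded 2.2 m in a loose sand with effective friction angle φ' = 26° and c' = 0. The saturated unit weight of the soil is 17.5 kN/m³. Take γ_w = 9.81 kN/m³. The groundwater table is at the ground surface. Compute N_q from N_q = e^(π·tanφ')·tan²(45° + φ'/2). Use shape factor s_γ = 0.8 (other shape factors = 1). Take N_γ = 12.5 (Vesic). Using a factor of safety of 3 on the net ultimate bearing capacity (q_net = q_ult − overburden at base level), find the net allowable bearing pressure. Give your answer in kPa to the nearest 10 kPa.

q_all(net) ≈ 100 kPa

N_q = e^(π·tan26°)·tan²(58°) = 11.85.
γ' = 17.5 − 9.81 = 7.69 kN/m³ (submerged throughout). q = 7.69 × 2.2 = 16.918 kPa; the same γ' applies in the ½γBN_γ term.
q·N_q = 16.918 × 11.854 = 200.55 kPa
0.5·γ·B·N_γ·s_γ = 0.5 × 7.69 × 3.3 × 12.5 × 0.8 = 126.88 kPa
q_ult = 200.55 + 126.88 = 327.43 kPa.
q_net = 327.43 − 16.918 = 310.52 kPa.
q_all(net) = 310.52 / 3 = 103.51 kPa.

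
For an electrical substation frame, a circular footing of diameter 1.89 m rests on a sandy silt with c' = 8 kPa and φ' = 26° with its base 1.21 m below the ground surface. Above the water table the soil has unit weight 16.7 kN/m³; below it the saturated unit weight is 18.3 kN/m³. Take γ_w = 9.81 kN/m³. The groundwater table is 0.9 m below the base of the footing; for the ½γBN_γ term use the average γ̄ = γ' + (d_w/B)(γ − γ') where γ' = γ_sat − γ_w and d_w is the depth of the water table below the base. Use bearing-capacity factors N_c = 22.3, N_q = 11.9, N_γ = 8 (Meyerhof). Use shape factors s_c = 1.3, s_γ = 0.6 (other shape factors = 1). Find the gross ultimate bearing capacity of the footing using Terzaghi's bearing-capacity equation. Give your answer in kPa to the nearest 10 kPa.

Overburden at base level: q = 16.7 × 1.21 = 20.207 kPa.
The water table is 0.9 m below the base (< B = 1.89 m), so the ½γBN_γ term uses γ̄ = γ' + (d_w/B)(γ − γ') = 8.49 + (0.9/1.89)(16.7 − 8.49) = 12.4 kN/m³.
Cohesion term c·N_c·s_c = 8 × 22.3 × 1.3 = 231.92 kPa; surcharge term q·N_q = 20.207 × 11.9 = 240.46 kPa; self-weight term 0.5·γ·B·N_γ·s_γ = 0.5 × 12.4 × 1.89 × 8 × 0.6 = 56.244 kPa.
q_ult = 231.92 + 240.46 + 56.244 = 528.63 kPa.

q_ult ≈ 530 kPa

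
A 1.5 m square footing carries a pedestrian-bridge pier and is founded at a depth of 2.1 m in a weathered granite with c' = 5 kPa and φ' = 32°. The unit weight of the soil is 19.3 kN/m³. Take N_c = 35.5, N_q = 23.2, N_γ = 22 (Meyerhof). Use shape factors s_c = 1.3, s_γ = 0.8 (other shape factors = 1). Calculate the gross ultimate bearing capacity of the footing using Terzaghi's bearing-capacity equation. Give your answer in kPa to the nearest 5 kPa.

Overburden at base level: q = 19.3 × 2.1 = 40.53 kPa.
Cohesion term c·N_c·s_c = 5 × 35.5 × 1.3 = 230.75 kPa; surcharge term q·N_q = 40.53 × 23.2 = 940.3 kPa; self-weight term 0.5·γ·B·N_γ·s_γ = 0.5 × 19.3 × 1.5 × 22 × 0.8 = 254.76 kPa.
q_ult = 230.75 + 940.3 + 254.76 = 1425.8 kPa.

q_ult ≈ 1425 kPa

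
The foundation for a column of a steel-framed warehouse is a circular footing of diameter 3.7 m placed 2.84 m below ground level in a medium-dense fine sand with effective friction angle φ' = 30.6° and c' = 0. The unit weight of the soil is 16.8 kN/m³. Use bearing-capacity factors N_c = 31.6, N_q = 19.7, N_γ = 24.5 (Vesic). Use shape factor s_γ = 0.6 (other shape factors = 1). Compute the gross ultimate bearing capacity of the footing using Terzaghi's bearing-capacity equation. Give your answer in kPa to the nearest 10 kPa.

q_ult ≈ 1400 kPa

q = γ·D_f = 16.8 × 2.84 = 47.712 kPa.
q·N_q = 47.712 × 19.7 = 939.93 kPa
0.5·γ·B·N_γ·s_γ = 0.5 × 16.8 × 3.7 × 24.5 × 0.6 = 456.88 kPa
q_ult = 939.93 + 456.88 = 1396.8 kPa.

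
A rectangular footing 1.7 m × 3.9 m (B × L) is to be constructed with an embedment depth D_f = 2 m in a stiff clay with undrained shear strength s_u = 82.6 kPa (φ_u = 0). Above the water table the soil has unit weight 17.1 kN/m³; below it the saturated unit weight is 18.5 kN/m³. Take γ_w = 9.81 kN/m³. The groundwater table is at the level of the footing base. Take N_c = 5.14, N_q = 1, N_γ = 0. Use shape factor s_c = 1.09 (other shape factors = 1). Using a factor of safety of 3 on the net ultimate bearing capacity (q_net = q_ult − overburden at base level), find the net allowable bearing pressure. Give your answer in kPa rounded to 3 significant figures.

q_all(net) ≈ 154 kPa

Effective surcharge at the founding depth q = γ·D_f = 17.1 × 2 = 34.2 kPa.
q_ult = c·N_c·s_c + q·N_q
     = 82.6 × 5.14 × 1.09 + 34.2 × 1
     = 462.77 + 34.2 = 496.97 kPa.
q_net = 496.97 − 34.2 = 462.77 kPa.
q_all(net) = 462.77 / 3 = 154.26 kPa.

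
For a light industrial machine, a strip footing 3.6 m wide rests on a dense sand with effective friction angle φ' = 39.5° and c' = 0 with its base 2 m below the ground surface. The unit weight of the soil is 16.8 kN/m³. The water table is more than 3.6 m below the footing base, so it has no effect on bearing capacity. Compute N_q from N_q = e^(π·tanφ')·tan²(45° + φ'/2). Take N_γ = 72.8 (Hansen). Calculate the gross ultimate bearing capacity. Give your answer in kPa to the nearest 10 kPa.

tan39.5° = 0.8243, so N_q = e^(π×0.8243)·tan²(64.75°) = 13.326 × 4.496 = 59.91.
Overburden at base level: q = 16.8 × 2 = 33.6 kPa.
Surcharge term q·N_q = 33.6 × 59.91 = 2013 kPa; self-weight term 0.5·γ·B·N_γ = 0.5 × 16.8 × 3.6 × 72.8 = 2201.5 kPa.
q_ult = 2013 + 2201.5 = 4214.5 kPa.

q_ult ≈ 4210 kPa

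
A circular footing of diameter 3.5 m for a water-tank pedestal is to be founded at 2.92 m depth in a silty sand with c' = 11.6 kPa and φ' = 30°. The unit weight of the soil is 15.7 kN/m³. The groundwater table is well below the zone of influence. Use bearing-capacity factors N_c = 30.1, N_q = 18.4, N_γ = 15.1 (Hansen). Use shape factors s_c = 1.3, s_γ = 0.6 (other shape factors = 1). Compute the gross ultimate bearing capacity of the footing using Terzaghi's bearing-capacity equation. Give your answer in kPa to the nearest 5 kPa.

Effective surcharge at the founding depth q = γ·D_f = 15.7 × 2.92 = 45.844 kPa.
q_ult = c·N_c·s_c + q·N_q + 0.5·γ·B·N_γ·s_γ
     = 11.6 × 30.1 × 1.3 + 45.844 × 18.4 + 0.5 × 15.7 × 3.5 × 15.1 × 0.6
     = 453.91 + 843.53 + 248.92 = 1546.4 kPa.

q_ult ≈ 1545 kPa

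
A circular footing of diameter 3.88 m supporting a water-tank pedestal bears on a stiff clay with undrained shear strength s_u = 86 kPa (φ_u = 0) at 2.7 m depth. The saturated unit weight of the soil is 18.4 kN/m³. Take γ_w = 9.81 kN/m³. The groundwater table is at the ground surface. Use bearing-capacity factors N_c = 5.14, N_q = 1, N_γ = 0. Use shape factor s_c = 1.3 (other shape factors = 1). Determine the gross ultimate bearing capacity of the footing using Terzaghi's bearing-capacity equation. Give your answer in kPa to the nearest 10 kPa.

With the water table at the surface the whole profile is submerged: γ' = 18.4 − 9.81 = 8.59 kN/m³, so q = γ'·D_f = 23.193 kPa.
q_ult = c·N_c·s_c + q·N_q
     = 86 × 5.14 × 1.3 + 23.193 × 1
     = 574.65 + 23.193 = 597.84 kPa.

q_ult ≈ 600 kPa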